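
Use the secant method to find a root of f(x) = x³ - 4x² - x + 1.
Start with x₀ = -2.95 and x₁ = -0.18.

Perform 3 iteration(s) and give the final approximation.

f(x) = x³ - 4x² - x + 1
x₀ = -2.95, x₁ = -0.18

Secant formula: x_{n+1} = x_n - f(x_n)(x_n - x_{n-1})/(f(x_n) - f(x_{n-1}))

Iteration 1:
  f(-2.950000) = -56.532375
  f(-0.180000) = 1.044568
  x_2 = -0.180000 - 1.044568×(-0.180000 - (-2.950000))/(1.044568 - (-56.532375))
       = -0.230254
Iteration 2:
  f(-0.180000) = 1.044568
  f(-0.230254) = 1.005979
  x_3 = -0.230254 - 1.005979×(-0.230254 - (-0.180000))/(1.005979 - 1.044568)
       = -1.540332
Iteration 3:
  f(-0.230254) = 1.005979
  f(-1.540332) = -10.604789
  x_4 = -1.540332 - (-10.604789)×(-1.540332 - (-0.230254))/(-10.604789 - 1.005979)
       = -0.343761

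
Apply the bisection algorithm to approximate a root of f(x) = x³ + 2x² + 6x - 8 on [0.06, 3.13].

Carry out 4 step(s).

f(x) = x³ + 2x² + 6x - 8
Initial interval: [0.06, 3.13]

Iteration 1:
  c_1 = (0.060000 + 3.130000)/2 = 1.595000
  f(c_1) = f(1.595000) = 10.715770
  f(a) × f(c) < 0, new interval: [0.060000, 1.595000]
Iteration 2:
  c_2 = (0.060000 + 1.595000)/2 = 0.827500
  f(c_2) = f(0.827500) = -1.098852
  f(a) × f(c) ≥ 0, new interval: [0.827500, 1.595000]
Iteration 3:
  c_3 = (0.827500 + 1.595000)/2 = 1.211250
  f(c_3) = f(1.211250) = 3.978810
  f(a) × f(c) < 0, new interval: [0.827500, 1.211250]
Iteration 4:
  c_4 = (0.827500 + 1.211250)/2 = 1.019375
  f(c_4) = f(1.019375) = 1.253759
  f(a) × f(c) < 0, new interval: [0.827500, 1.019375]

After 4 iteration(s), the approximation is c_4 = 1.019375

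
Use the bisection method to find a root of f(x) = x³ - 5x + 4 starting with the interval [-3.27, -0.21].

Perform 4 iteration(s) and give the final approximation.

f(x) = x³ - 5x + 4
Initial interval: [-3.27, -0.21]

Iteration 1:
  c_1 = (-3.270000 + (-0.210000))/2 = -1.740000
  f(c_1) = f(-1.740000) = 7.431976
  f(a) × f(c) < 0, new interval: [-3.270000, -1.740000]
Iteration 2:
  c_2 = (-3.270000 + (-1.740000))/2 = -2.505000
  f(c_2) = f(-2.505000) = 0.806062
  f(a) × f(c) < 0, new interval: [-3.270000, -2.505000]
Iteration 3:
  c_3 = (-3.270000 + (-2.505000))/2 = -2.887500
  f(c_3) = f(-2.887500) = -5.637482
  f(a) × f(c) ≥ 0, new interval: [-2.887500, -2.505000]
Iteration 4:
  c_4 = (-2.887500 + (-2.505000))/2 = -2.696250
  f(c_4) = f(-2.696250) = -2.119851
  f(a) × f(c) ≥ 0, new interval: [-2.696250, -2.505000]

After 4 iteration(s), the approximation is c_4 = -2.696250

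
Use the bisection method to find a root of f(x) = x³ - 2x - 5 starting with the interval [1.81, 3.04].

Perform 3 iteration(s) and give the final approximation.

f(x) = x³ - 2x - 5
Initial interval: [1.81, 3.04]

Iteration 1:
  c_1 = (1.810000 + 3.040000)/2 = 2.425000
  f(c_1) = f(2.425000) = 4.410516
  f(a) × f(c) < 0, new interval: [1.810000, 2.425000]
Iteration 2:
  c_2 = (1.810000 + 2.425000)/2 = 2.117500
  f(c_2) = f(2.117500) = 0.259460
  f(a) × f(c) < 0, new interval: [1.810000, 2.117500]
Iteration 3:
  c_3 = (1.810000 + 2.117500)/2 = 1.963750
  f(c_3) = f(1.963750) = -1.354663
  f(a) × f(c) ≥ 0, new interval: [1.963750, 2.117500]

After 3 iteration(s), the approximation is c_3 = 1.963750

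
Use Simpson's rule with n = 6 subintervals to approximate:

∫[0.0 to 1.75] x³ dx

f(x) = x³
a = 0.0, b = 1.75, n = 6
h = (b - a)/n = 0.291667

Simpson's rule: (h/3)[f(x₀) + 4f(x₁) + 2f(x₂) + ... + f(xₙ)]

x_0 = 0.0000, f(x_0) = 0.000000, coefficient = 1
x_1 = 0.2917, f(x_1) = 0.024812, coefficient = 4
x_2 = 0.5833, f(x_2) = 0.198495, coefficient = 2
x_3 = 0.8750, f(x_3) = 0.669922, coefficient = 4
x_4 = 1.1667, f(x_4) = 1.587963, coefficient = 2
x_5 = 1.4583, f(x_5) = 3.101490, coefficient = 4
x_6 = 1.7500, f(x_6) = 5.359375, coefficient = 1

I ≈ (0.291667/3) × 24.117188 = 2.344727
Exact value: 2.344727
Error: 0.000000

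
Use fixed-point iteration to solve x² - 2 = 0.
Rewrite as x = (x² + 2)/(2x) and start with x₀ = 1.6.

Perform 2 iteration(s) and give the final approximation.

Equation: x² - 2 = 0
Fixed-point form: x = (x² + 2)/(2x)
x₀ = 1.6

x_1 = g(1.600000) = 1.425000
x_2 = g(1.425000) = 1.414254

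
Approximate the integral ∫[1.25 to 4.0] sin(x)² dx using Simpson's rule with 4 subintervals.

f(x) = sin(x)²
a = 1.25, b = 4.0, n = 4
h = (b - a)/n = 0.687500

Simpson's rule: (h/3)[f(x₀) + 4f(x₁) + 2f(x₂) + ... + f(xₙ)]

x_0 = 1.2500, f(x_0) = 0.900572, coefficient = 1
x_1 = 1.9375, f(x_1) = 0.871449, coefficient = 4
x_2 = 2.6250, f(x_2) = 0.243957, coefficient = 2
x_3 = 3.3125, f(x_3) = 0.028926, coefficient = 4
x_4 = 4.0000, f(x_4) = 0.572750, coefficient = 1

I ≈ (0.687500/3) × 5.562736 = 1.274794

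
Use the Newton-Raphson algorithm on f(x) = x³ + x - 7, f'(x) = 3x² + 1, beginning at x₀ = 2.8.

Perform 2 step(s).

f(x) = x³ + x - 7
f'(x) = 3x² + 1
x₀ = 2.8

Newton-Raphson formula: x_{n+1} = x_n - f(x_n)/f'(x_n)

Iteration 1:
  f(2.800000) = 17.752000
  f'(2.800000) = 24.520000
  x_1 = 2.800000 - 17.752000/24.520000 = 2.076020
Iteration 2:
  f(2.076020) = 4.023368
  f'(2.076020) = 13.929572
  x_2 = 2.076020 - 4.023368/13.929572 = 1.787183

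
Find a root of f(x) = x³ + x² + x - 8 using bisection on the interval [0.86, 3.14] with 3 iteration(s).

f(x) = x³ + x² + x - 8
Initial interval: [0.86, 3.14]

Iteration 1:
  c_1 = (0.860000 + 3.140000)/2 = 2.000000
  f(c_1) = f(2.000000) = 6.000000
  f(a) × f(c) < 0, new interval: [0.860000, 2.000000]
Iteration 2:
  c_2 = (0.860000 + 2.000000)/2 = 1.430000
  f(c_2) = f(1.430000) = -1.600893
  f(a) × f(c) ≥ 0, new interval: [1.430000, 2.000000]
Iteration 3:
  c_3 = (1.430000 + 2.000000)/2 = 1.715000
  f(c_3) = f(1.715000) = 1.700426
  f(a) × f(c) < 0, new interval: [1.430000, 1.715000]

After 3 iteration(s), the approximation is c_3 = 1.715000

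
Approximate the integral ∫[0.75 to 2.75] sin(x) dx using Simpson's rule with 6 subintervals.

f(x) = sin(x)
a = 0.75, b = 2.75, n = 6
h = (b - a)/n = 0.333333

Simpson's rule: (h/3)[f(x₀) + 4f(x₁) + 2f(x₂) + ... + f(xₙ)]

x_0 = 0.7500, f(x_0) = 0.681639, coefficient = 1
x_1 = 1.0833, f(x_1) = 0.883524, coefficient = 4
x_2 = 1.4167, f(x_2) = 0.988146, coefficient = 2
x_3 = 1.7500, f(x_3) = 0.983986, coefficient = 4
x_4 = 2.0833, f(x_4) = 0.871503, coefficient = 2
x_5 = 2.4167, f(x_5) = 0.663080, coefficient = 4
x_6 = 2.7500, f(x_6) = 0.381661, coefficient = 1

I ≈ (0.333333/3) × 14.904957 = 1.656106
Exact value: 1.655991
Error: 0.000115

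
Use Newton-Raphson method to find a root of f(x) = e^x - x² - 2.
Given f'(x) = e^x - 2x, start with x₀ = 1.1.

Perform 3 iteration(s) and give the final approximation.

f(x) = e^x - x² - 2
f'(x) = e^x - 2x
x₀ = 1.1

Newton-Raphson formula: x_{n+1} = x_n - f(x_n)/f'(x_n)

Iteration 1:
  f(1.100000) = -0.205834
  f'(1.100000) = 0.804166
  x_1 = 1.100000 - (-0.205834)/0.804166 = 1.355960
Iteration 2:
  f(1.355960) = 0.041856
  f'(1.355960) = 1.168564
  x_2 = 1.355960 - 0.041856/1.168564 = 1.320141
Iteration 3:
  f(1.320141) = 0.001177
  f'(1.320141) = 1.103667
  x_3 = 1.320141 - 0.001177/1.103667 = 1.319075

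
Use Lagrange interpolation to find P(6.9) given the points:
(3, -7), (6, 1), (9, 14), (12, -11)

Lagrange interpolation formula:
P(x) = Σ yᵢ × Lᵢ(x)
where Lᵢ(x) = Π_{j≠i} (x - xⱼ)/(xᵢ - xⱼ)

L_0(6.9) = (6.9 - 6)/(3 - 6) × (6.9 - 9)/(3 - 9) × (6.9 - 12)/(3 - 12) = -0.059500
L_1(6.9) = (6.9 - 3)/(6 - 3) × (6.9 - 9)/(6 - 9) × (6.9 - 12)/(6 - 12) = 0.773500
L_2(6.9) = (6.9 - 3)/(9 - 3) × (6.9 - 6)/(9 - 6) × (6.9 - 12)/(9 - 12) = 0.331500
L_3(6.9) = (6.9 - 3)/(12 - 3) × (6.9 - 6)/(12 - 6) × (6.9 - 9)/(12 - 9) = -0.045500

P(6.9) = (-7)×L_0(6.9) + 1×L_1(6.9) + 14×L_2(6.9) + (-11)×L_3(6.9)
P(6.9) = 6.331500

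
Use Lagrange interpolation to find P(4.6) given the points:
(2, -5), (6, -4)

Lagrange interpolation formula:
P(x) = Σ yᵢ × Lᵢ(x)
where Lᵢ(x) = Π_{j≠i} (x - xⱼ)/(xᵢ - xⱼ)

L_0(4.6) = (4.6 - 6)/(2 - 6) = 0.350000
L_1(4.6) = (4.6 - 2)/(6 - 2) = 0.650000

P(4.6) = (-5)×L_0(4.6) + (-4)×L_1(4.6)
P(4.6) = -4.350000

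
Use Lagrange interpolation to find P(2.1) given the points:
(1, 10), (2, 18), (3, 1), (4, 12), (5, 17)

Lagrange interpolation formula:
P(x) = Σ yᵢ × Lᵢ(x)
where Lᵢ(x) = Π_{j≠i} (x - xⱼ)/(xᵢ - xⱼ)

L_0(2.1) = (2.1 - 2)/(1 - 2) × (2.1 - 3)/(1 - 3) × (2.1 - 4)/(1 - 4) × (2.1 - 5)/(1 - 5) = -0.020663
L_1(2.1) = (2.1 - 1)/(2 - 1) × (2.1 - 3)/(2 - 3) × (2.1 - 4)/(2 - 4) × (2.1 - 5)/(2 - 5) = 0.909150
L_2(2.1) = (2.1 - 1)/(3 - 1) × (2.1 - 2)/(3 - 2) × (2.1 - 4)/(3 - 4) × (2.1 - 5)/(3 - 5) = 0.151525
L_3(2.1) = (2.1 - 1)/(4 - 1) × (2.1 - 2)/(4 - 2) × (2.1 - 3)/(4 - 3) × (2.1 - 5)/(4 - 5) = -0.047850
L_4(2.1) = (2.1 - 1)/(5 - 1) × (2.1 - 2)/(5 - 2) × (2.1 - 3)/(5 - 3) × (2.1 - 4)/(5 - 4) = 0.007838

P(2.1) = 10×L_0(2.1) + 18×L_1(2.1) + 1×L_2(2.1) + 12×L_3(2.1) + 17×L_4(2.1)
P(2.1) = 15.868637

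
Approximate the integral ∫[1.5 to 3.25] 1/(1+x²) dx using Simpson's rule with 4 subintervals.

f(x) = 1/(1+x²)
a = 1.5, b = 3.25, n = 4
h = (b - a)/n = 0.437500

Simpson's rule: (h/3)[f(x₀) + 4f(x₁) + 2f(x₂) + ... + f(xₙ)]

x_0 = 1.5000, f(x_0) = 0.307692, coefficient = 1
x_1 = 1.9375, f(x_1) = 0.210353, coefficient = 4
x_2 = 2.3750, f(x_2) = 0.150588, coefficient = 2
x_3 = 2.8125, f(x_3) = 0.112231, coefficient = 4
x_4 = 3.2500, f(x_4) = 0.086486, coefficient = 1

I ≈ (0.437500/3) × 1.985694 = 0.289580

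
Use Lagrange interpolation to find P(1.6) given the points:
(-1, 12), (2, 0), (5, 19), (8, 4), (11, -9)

Lagrange interpolation formula:
P(x) = Σ yᵢ × Lᵢ(x)
where Lᵢ(x) = Π_{j≠i} (x - xⱼ)/(xᵢ - xⱼ)

L_0(1.6) = (1.6 - 2)/(-1 - 2) × (1.6 - 5)/(-1 - 5) × (1.6 - 8)/(-1 - 8) × (1.6 - 11)/(-1 - 11) = 0.042087
L_1(1.6) = (1.6 - (-1))/(2 - (-1)) × (1.6 - 5)/(2 - 5) × (1.6 - 8)/(2 - 8) × (1.6 - 11)/(2 - 11) = 1.094268
L_2(1.6) = (1.6 - (-1))/(5 - (-1)) × (1.6 - 2)/(5 - 2) × (1.6 - 8)/(5 - 8) × (1.6 - 11)/(5 - 11) = -0.193106
L_3(1.6) = (1.6 - (-1))/(8 - (-1)) × (1.6 - 2)/(8 - 2) × (1.6 - 5)/(8 - 5) × (1.6 - 11)/(8 - 11) = 0.068392
L_4(1.6) = (1.6 - (-1))/(11 - (-1)) × (1.6 - 2)/(11 - 2) × (1.6 - 5)/(11 - 5) × (1.6 - 8)/(11 - 8) = -0.011641

P(1.6) = 12×L_0(1.6) + 0×L_1(1.6) + 19×L_2(1.6) + 4×L_3(1.6) + (-9)×L_4(1.6)
P(1.6) = -2.785633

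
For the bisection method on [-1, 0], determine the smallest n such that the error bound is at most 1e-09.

We need (b-a)/2^n ≤ 1e-09
(0 - (-1))/2^n ≤ 1e-09
1/2^n ≤ 1e-09
2^n ≥ 1000000000
n ≥ log₂(1000000000) = 29.90
n ≥ 30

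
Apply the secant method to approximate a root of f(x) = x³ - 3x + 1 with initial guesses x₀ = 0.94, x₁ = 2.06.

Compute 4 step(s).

f(x) = x³ - 3x + 1
x₀ = 0.94, x₁ = 2.06

Secant formula: x_{n+1} = x_n - f(x_n)(x_n - x_{n-1})/(f(x_n) - f(x_{n-1}))

Iteration 1:
  f(0.940000) = -0.989416
  f(2.060000) = 3.561816
  x_2 = 2.060000 - 3.561816×(2.060000 - 0.940000)/(3.561816 - (-0.989416))
       = 1.183483
Iteration 2:
  f(2.060000) = 3.561816
  f(1.183483) = -0.892825
  x_3 = 1.183483 - (-0.892825)×(1.183483 - 2.060000)/(-0.892825 - 3.561816)
       = 1.359159
Iteration 3:
  f(1.183483) = -0.892825
  f(1.359159) = -0.566684
  x_4 = 1.359159 - (-0.566684)×(1.359159 - 1.183483)/(-0.566684 - (-0.892825))
       = 1.664405
Iteration 4:
  f(1.359159) = -0.566684
  f(1.664405) = 0.617591
  x_5 = 1.664405 - 0.617591×(1.664405 - 1.359159)/(0.617591 - (-0.566684))
       = 1.505221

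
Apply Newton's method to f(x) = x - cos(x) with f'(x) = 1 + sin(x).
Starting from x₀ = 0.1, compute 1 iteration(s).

f(x) = x - cos(x)
f'(x) = 1 + sin(x)
x₀ = 0.1

Newton-Raphson formula: x_{n+1} = x_n - f(x_n)/f'(x_n)

Iteration 1:
  f(0.100000) = -0.895004
  f'(0.100000) = 1.099833
  x_1 = 0.100000 - (-0.895004)/1.099833 = 0.913763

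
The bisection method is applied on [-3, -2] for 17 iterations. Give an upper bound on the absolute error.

Bisection error bound: |error| ≤ (b-a)/2^n
|error| ≤ (-2 - (-3))/2^17 = 1/2^17
|error| ≤ 0.0000076294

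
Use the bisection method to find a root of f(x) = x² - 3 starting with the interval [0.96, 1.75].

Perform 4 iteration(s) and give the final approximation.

f(x) = x² - 3
Initial interval: [0.96, 1.75]

Iteration 1:
  c_1 = (0.960000 + 1.750000)/2 = 1.355000
  f(c_1) = f(1.355000) = -1.163975
  f(a) × f(c) ≥ 0, new interval: [1.355000, 1.750000]
Iteration 2:
  c_2 = (1.355000 + 1.750000)/2 = 1.552500
  f(c_2) = f(1.552500) = -0.589744
  f(a) × f(c) ≥ 0, new interval: [1.552500, 1.750000]
Iteration 3:
  c_3 = (1.552500 + 1.750000)/2 = 1.651250
  f(c_3) = f(1.651250) = -0.273373
  f(a) × f(c) ≥ 0, new interval: [1.651250, 1.750000]
Iteration 4:
  c_4 = (1.651250 + 1.750000)/2 = 1.700625
  f(c_4) = f(1.700625) = -0.107875
  f(a) × f(c) ≥ 0, new interval: [1.700625, 1.750000]

After 4 iteration(s), the approximation is c_4 = 1.700625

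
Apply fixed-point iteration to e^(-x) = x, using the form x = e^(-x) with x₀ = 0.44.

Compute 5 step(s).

Equation: e^(-x) = x
Fixed-point form: x = e^(-x)
x₀ = 0.44

x_1 = g(0.440000) = 0.644036
x_2 = g(0.644036) = 0.525168
x_3 = g(0.525168) = 0.591456
x_4 = g(0.591456) = 0.553521
x_5 = g(0.553521) = 0.574922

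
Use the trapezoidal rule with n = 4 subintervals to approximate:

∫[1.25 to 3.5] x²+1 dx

f(x) = x²+1
a = 1.25, b = 3.5, n = 4
h = (b - a)/n = 0.562500

Trapezoidal rule: (h/2)[f(x₀) + 2f(x₁) + 2f(x₂) + ... + f(xₙ)]

x_0 = 1.2500, f(x_0) = 2.562500, coefficient = 1
x_1 = 1.8125, f(x_1) = 4.285156, coefficient = 2
x_2 = 2.3750, f(x_2) = 6.640625, coefficient = 2
x_3 = 2.9375, f(x_3) = 9.628906, coefficient = 2
x_4 = 3.5000, f(x_4) = 13.250000, coefficient = 1

I ≈ (0.562500/2) × 56.921875 = 16.009277
Exact value: 15.890625
Error: 0.118652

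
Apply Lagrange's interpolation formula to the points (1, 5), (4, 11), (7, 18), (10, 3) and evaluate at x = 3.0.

Lagrange interpolation formula:
P(x) = Σ yᵢ × Lᵢ(x)
where Lᵢ(x) = Π_{j≠i} (x - xⱼ)/(xᵢ - xⱼ)

L_0(3.0) = (3.0 - 4)/(1 - 4) × (3.0 - 7)/(1 - 7) × (3.0 - 10)/(1 - 10) = 0.172840
L_1(3.0) = (3.0 - 1)/(4 - 1) × (3.0 - 7)/(4 - 7) × (3.0 - 10)/(4 - 10) = 1.037037
L_2(3.0) = (3.0 - 1)/(7 - 1) × (3.0 - 4)/(7 - 4) × (3.0 - 10)/(7 - 10) = -0.259259
L_3(3.0) = (3.0 - 1)/(10 - 1) × (3.0 - 4)/(10 - 4) × (3.0 - 7)/(10 - 7) = 0.049383

P(3.0) = 5×L_0(3.0) + 11×L_1(3.0) + 18×L_2(3.0) + 3×L_3(3.0)
P(3.0) = 7.753086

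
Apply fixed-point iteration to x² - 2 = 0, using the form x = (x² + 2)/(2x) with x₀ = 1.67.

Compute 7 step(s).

Equation: x² - 2 = 0
Fixed-point form: x = (x² + 2)/(2x)
x₀ = 1.67

x_1 = g(1.670000) = 1.433802
x_2 = g(1.433802) = 1.414347
x_3 = g(1.414347) = 1.414214
x_4 = g(1.414214) = 1.414214
x_5 = g(1.414214) = 1.414214
x_6 = g(1.414214) = 1.414214
x_7 = g(1.414214) = 1.414214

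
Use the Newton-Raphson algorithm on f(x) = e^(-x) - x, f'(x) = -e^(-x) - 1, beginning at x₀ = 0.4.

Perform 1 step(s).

f(x) = e^(-x) - x
f'(x) = -e^(-x) - 1
x₀ = 0.4

Newton-Raphson formula: x_{n+1} = x_n - f(x_n)/f'(x_n)

Iteration 1:
  f(0.400000) = 0.270320
  f'(0.400000) = -1.670320
  x_1 = 0.400000 - 0.270320/(-1.670320) = 0.561837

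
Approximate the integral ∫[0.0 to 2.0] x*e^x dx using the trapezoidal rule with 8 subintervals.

f(x) = x*e^x
a = 0.0, b = 2.0, n = 8
h = (b - a)/n = 0.250000

Trapezoidal rule: (h/2)[f(x₀) + 2f(x₁) + 2f(x₂) + ... + f(xₙ)]

x_0 = 0.0000, f(x_0) = 0.000000, coefficient = 1
x_1 = 0.2500, f(x_1) = 0.321006, coefficient = 2
x_2 = 0.5000, f(x_2) = 0.824361, coefficient = 2
x_3 = 0.7500, f(x_3) = 1.587750, coefficient = 2
x_4 = 1.0000, f(x_4) = 2.718282, coefficient = 2
x_5 = 1.2500, f(x_5) = 4.362929, coefficient = 2
x_6 = 1.5000, f(x_6) = 6.722534, coefficient = 2
x_7 = 1.7500, f(x_7) = 10.070555, coefficient = 2
x_8 = 2.0000, f(x_8) = 14.778112, coefficient = 1

I ≈ (0.250000/2) × 67.992944 = 8.499118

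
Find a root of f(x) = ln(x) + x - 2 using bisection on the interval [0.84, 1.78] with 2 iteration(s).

f(x) = ln(x) + x - 2
Initial interval: [0.84, 1.78]

Iteration 1:
  c_1 = (0.840000 + 1.780000)/2 = 1.310000
  f(c_1) = f(1.310000) = -0.419973
  f(a) × f(c) ≥ 0, new interval: [1.310000, 1.780000]
Iteration 2:
  c_2 = (1.310000 + 1.780000)/2 = 1.545000
  f(c_2) = f(1.545000) = -0.019976
  f(a) × f(c) ≥ 0, new interval: [1.545000, 1.780000]

After 2 iteration(s), the approximation is c_2 = 1.545000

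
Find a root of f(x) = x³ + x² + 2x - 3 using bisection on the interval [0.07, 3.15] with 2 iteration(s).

f(x) = x³ + x² + 2x - 3
Initial interval: [0.07, 3.15]

Iteration 1:
  c_1 = (0.070000 + 3.150000)/2 = 1.610000
  f(c_1) = f(1.610000) = 6.985381
  f(a) × f(c) < 0, new interval: [0.070000, 1.610000]
Iteration 2:
  c_2 = (0.070000 + 1.610000)/2 = 0.840000
  f(c_2) = f(0.840000) = -0.021696
  f(a) × f(c) ≥ 0, new interval: [0.840000, 1.610000]

After 2 iteration(s), the approximation is c_2 = 0.840000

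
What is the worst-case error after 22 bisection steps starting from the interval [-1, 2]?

Bisection error bound: |error| ≤ (b-a)/2^n
|error| ≤ (2 - (-1))/2^22 = 3/2^22
|error| ≤ 0.0000007153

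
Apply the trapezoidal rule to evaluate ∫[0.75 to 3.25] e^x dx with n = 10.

f(x) = e^x
a = 0.75, b = 3.25, n = 10
h = (b - a)/n = 0.250000

Trapezoidal rule: (h/2)[f(x₀) + 2f(x₁) + 2f(x₂) + ... + f(xₙ)]

x_0 = 0.7500, f(x_0) = 2.117000, coefficient = 1
x_1 = 1.0000, f(x_1) = 2.718282, coefficient = 2
x_2 = 1.2500, f(x_2) = 3.490343, coefficient = 2
x_3 = 1.5000, f(x_3) = 4.481689, coefficient = 2
x_4 = 1.7500, f(x_4) = 5.754603, coefficient = 2
x_5 = 2.0000, f(x_5) = 7.389056, coefficient = 2
x_6 = 2.2500, f(x_6) = 9.487736, coefficient = 2
x_7 = 2.5000, f(x_7) = 12.182494, coefficient = 2
x_8 = 2.7500, f(x_8) = 15.642632, coefficient = 2
x_9 = 3.0000, f(x_9) = 20.085537, coefficient = 2
x_10 = 3.2500, f(x_10) = 25.790340, coefficient = 1

I ≈ (0.250000/2) × 190.372082 = 23.796510
Exact value: 23.673340
Error: 0.123170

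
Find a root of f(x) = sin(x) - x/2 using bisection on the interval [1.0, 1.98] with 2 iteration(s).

f(x) = sin(x) - x/2
Initial interval: [1.0, 1.98]

Iteration 1:
  c_1 = (1.000000 + 1.980000)/2 = 1.490000
  f(c_1) = f(1.490000) = 0.251738
  f(a) × f(c) ≥ 0, new interval: [1.490000, 1.980000]
Iteration 2:
  c_2 = (1.490000 + 1.980000)/2 = 1.735000
  f(c_2) = f(1.735000) = 0.119049
  f(a) × f(c) ≥ 0, new interval: [1.735000, 1.980000]

After 2 iteration(s), the approximation is c_2 = 1.735000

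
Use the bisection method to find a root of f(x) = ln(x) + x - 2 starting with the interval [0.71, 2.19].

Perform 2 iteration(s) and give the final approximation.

f(x) = ln(x) + x - 2
Initial interval: [0.71, 2.19]

Iteration 1:
  c_1 = (0.710000 + 2.190000)/2 = 1.450000
  f(c_1) = f(1.450000) = -0.178436
  f(a) × f(c) ≥ 0, new interval: [1.450000, 2.190000]
Iteration 2:
  c_2 = (1.450000 + 2.190000)/2 = 1.820000
  f(c_2) = f(1.820000) = 0.418837
  f(a) × f(c) < 0, new interval: [1.450000, 1.820000]

After 2 iteration(s), the approximation is c_2 = 1.820000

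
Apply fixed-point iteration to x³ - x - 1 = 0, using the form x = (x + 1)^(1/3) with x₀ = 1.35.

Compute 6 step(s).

Equation: x³ - x - 1 = 0
Fixed-point form: x = (x + 1)^(1/3)
x₀ = 1.35

x_1 = g(1.350000) = 1.329503
x_2 = g(1.329503) = 1.325626
x_3 = g(1.325626) = 1.324890
x_4 = g(1.324890) = 1.324751
x_5 = g(1.324751) = 1.324724
x_6 = g(1.324724) = 1.324719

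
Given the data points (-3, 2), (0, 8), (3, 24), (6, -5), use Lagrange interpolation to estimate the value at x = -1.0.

Lagrange interpolation formula:
P(x) = Σ yᵢ × Lᵢ(x)
where Lᵢ(x) = Π_{j≠i} (x - xⱼ)/(xᵢ - xⱼ)

L_0(-1.0) = (-1.0 - 0)/(-3 - 0) × (-1.0 - 3)/(-3 - 3) × (-1.0 - 6)/(-3 - 6) = 0.172840
L_1(-1.0) = (-1.0 - (-3))/(0 - (-3)) × (-1.0 - 3)/(0 - 3) × (-1.0 - 6)/(0 - 6) = 1.037037
L_2(-1.0) = (-1.0 - (-3))/(3 - (-3)) × (-1.0 - 0)/(3 - 0) × (-1.0 - 6)/(3 - 6) = -0.259259
L_3(-1.0) = (-1.0 - (-3))/(6 - (-3)) × (-1.0 - 0)/(6 - 0) × (-1.0 - 3)/(6 - 3) = 0.049383

P(-1.0) = 2×L_0(-1.0) + 8×L_1(-1.0) + 24×L_2(-1.0) + (-5)×L_3(-1.0)
P(-1.0) = 2.172840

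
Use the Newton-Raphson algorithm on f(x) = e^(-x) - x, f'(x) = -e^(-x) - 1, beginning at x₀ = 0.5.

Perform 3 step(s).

f(x) = e^(-x) - x
f'(x) = -e^(-x) - 1
x₀ = 0.5

Newton-Raphson formula: x_{n+1} = x_n - f(x_n)/f'(x_n)

Iteration 1:
  f(0.500000) = 0.106531
  f'(0.500000) = -1.606531
  x_1 = 0.500000 - 0.106531/(-1.606531) = 0.566311
Iteration 2:
  f(0.566311) = 0.001305
  f'(0.566311) = -1.567616
  x_2 = 0.566311 - 0.001305/(-1.567616) = 0.567143
Iteration 3:
  f(0.567143) = 0.000000
  f'(0.567143) = -1.567143
  x_3 = 0.567143 - 0.000000/(-1.567143) = 0.567143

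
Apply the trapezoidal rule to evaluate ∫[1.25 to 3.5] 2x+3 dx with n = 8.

f(x) = 2x+3
a = 1.25, b = 3.5, n = 8
h = (b - a)/n = 0.281250

Trapezoidal rule: (h/2)[f(x₀) + 2f(x₁) + 2f(x₂) + ... + f(xₙ)]

x_0 = 1.2500, f(x_0) = 5.500000, coefficient = 1
x_1 = 1.5312, f(x_1) = 6.062500, coefficient = 2
x_2 = 1.8125, f(x_2) = 6.625000, coefficient = 2
x_3 = 2.0938, f(x_3) = 7.187500, coefficient = 2
x_4 = 2.3750, f(x_4) = 7.750000, coefficient = 2
x_5 = 2.6562, f(x_5) = 8.312500, coefficient = 2
x_6 = 2.9375, f(x_6) = 8.875000, coefficient = 2
x_7 = 3.2188, f(x_7) = 9.437500, coefficient = 2
x_8 = 3.5000, f(x_8) = 10.000000, coefficient = 1

I ≈ (0.281250/2) × 124.000000 = 17.437500
Exact value: 17.437500
Error: 0.000000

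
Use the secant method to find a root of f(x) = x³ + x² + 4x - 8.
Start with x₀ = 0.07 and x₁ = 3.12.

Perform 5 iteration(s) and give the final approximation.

f(x) = x³ + x² + 4x - 8
x₀ = 0.07, x₁ = 3.12

Secant formula: x_{n+1} = x_n - f(x_n)(x_n - x_{n-1})/(f(x_n) - f(x_{n-1}))

Iteration 1:
  f(0.070000) = -7.714757
  f(3.120000) = 44.585728
  x_2 = 3.120000 - 44.585728×(3.120000 - 0.070000)/(44.585728 - (-7.714757))
       = 0.519900
Iteration 2:
  f(3.120000) = 44.585728
  f(0.519900) = -5.509575
  x_3 = 0.519900 - (-5.509575)×(0.519900 - 3.120000)/(-5.509575 - 44.585728)
       = 0.805864
Iteration 3:
  f(0.519900) = -5.509575
  f(0.805864) = -3.603784
  x_4 = 0.805864 - (-3.603784)×(0.805864 - 0.519900)/(-3.603784 - (-5.509575))
       = 1.346612
Iteration 4:
  f(0.805864) = -3.603784
  f(1.346612) = 1.641707
  x_5 = 1.346612 - 1.641707×(1.346612 - 0.805864)/(1.641707 - (-3.603784))
       = 1.177371
Iteration 5:
  f(1.346612) = 1.641707
  f(1.177371) = -0.272235
  x_6 = 1.177371 - (-0.272235)×(1.177371 - 1.346612)/(-0.272235 - 1.641707)
       = 1.201444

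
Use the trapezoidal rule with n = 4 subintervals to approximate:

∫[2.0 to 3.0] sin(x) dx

f(x) = sin(x)
a = 2.0, b = 3.0, n = 4
h = (b - a)/n = 0.250000

Trapezoidal rule: (h/2)[f(x₀) + 2f(x₁) + 2f(x₂) + ... + f(xₙ)]

x_0 = 2.0000, f(x_0) = 0.909297, coefficient = 1
x_1 = 2.2500, f(x_1) = 0.778073, coefficient = 2
x_2 = 2.5000, f(x_2) = 0.598472, coefficient = 2
x_3 = 2.7500, f(x_3) = 0.381661, coefficient = 2
x_4 = 3.0000, f(x_4) = 0.141120, coefficient = 1

I ≈ (0.250000/2) × 4.566830 = 0.570854
Exact value: 0.573846
Error: 0.002992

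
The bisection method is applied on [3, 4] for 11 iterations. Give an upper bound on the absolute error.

Bisection error bound: |error| ≤ (b-a)/2^n
|error| ≤ (4 - 3)/2^11 = 1/2^11
|error| ≤ 0.0004882812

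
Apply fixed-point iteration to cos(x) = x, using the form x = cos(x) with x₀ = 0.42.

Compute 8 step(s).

Equation: cos(x) = x
Fixed-point form: x = cos(x)
x₀ = 0.42

x_1 = g(0.420000) = 0.913089
x_2 = g(0.913089) = 0.611304
x_3 = g(0.611304) = 0.818900
x_4 = g(0.818900) = 0.683025
x_5 = g(0.683025) = 0.775667
x_6 = g(0.775667) = 0.713954
x_7 = g(0.713954) = 0.755779
x_8 = g(0.755779) = 0.727738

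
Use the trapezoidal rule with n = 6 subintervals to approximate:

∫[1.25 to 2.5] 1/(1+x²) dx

f(x) = 1/(1+x²)
a = 1.25, b = 2.5, n = 6
h = (b - a)/n = 0.208333

Trapezoidal rule: (h/2)[f(x₀) + 2f(x₁) + 2f(x₂) + ... + f(xₙ)]

x_0 = 1.2500, f(x_0) = 0.390244, coefficient = 1
x_1 = 1.4583, f(x_1) = 0.319822, coefficient = 2
x_2 = 1.6667, f(x_2) = 0.264706, coefficient = 2
x_3 = 1.8750, f(x_3) = 0.221453, coefficient = 2
x_4 = 2.0833, f(x_4) = 0.187256, coefficient = 2
x_5 = 2.2917, f(x_5) = 0.159956, coefficient = 2
x_6 = 2.5000, f(x_6) = 0.137931, coefficient = 1

I ≈ (0.208333/2) × 2.834561 = 0.295267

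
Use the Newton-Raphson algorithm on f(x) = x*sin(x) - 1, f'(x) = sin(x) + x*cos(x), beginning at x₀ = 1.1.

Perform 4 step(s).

f(x) = x*sin(x) - 1
f'(x) = sin(x) + x*cos(x)
x₀ = 1.1

Newton-Raphson formula: x_{n+1} = x_n - f(x_n)/f'(x_n)

Iteration 1:
  f(1.100000) = -0.019672
  f'(1.100000) = 1.390163
  x_1 = 1.100000 - (-0.019672)/1.390163 = 1.114151
Iteration 2:
  f(1.114151) = -0.000009
  f'(1.114151) = 1.388810
  x_2 = 1.114151 - (-0.000009)/1.388810 = 1.114157
Iteration 3:
  f(1.114157) = 0.000000
  f'(1.114157) = 1.388809
  x_3 = 1.114157 - 0.000000/1.388809 = 1.114157
Iteration 4:
  f(1.114157) = 0.000000
  f'(1.114157) = 1.388809
  x_4 = 1.114157 - 0.000000/1.388809 = 1.114157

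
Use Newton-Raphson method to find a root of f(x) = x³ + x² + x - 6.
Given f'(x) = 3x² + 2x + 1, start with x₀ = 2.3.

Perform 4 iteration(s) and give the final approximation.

f(x) = x³ + x² + x - 6
f'(x) = 3x² + 2x + 1
x₀ = 2.3

Newton-Raphson formula: x_{n+1} = x_n - f(x_n)/f'(x_n)

Iteration 1:
  f(2.300000) = 13.757000
  f'(2.300000) = 21.470000
  x_1 = 2.300000 - 13.757000/21.470000 = 1.659245
Iteration 2:
  f(1.659245) = 2.980402
  f'(1.659245) = 12.577777
  x_2 = 1.659245 - 2.980402/12.577777 = 1.422288
Iteration 3:
  f(1.422288) = 0.322339
  f'(1.422288) = 9.913282
  x_3 = 1.422288 - 0.322339/9.913282 = 1.389772
Iteration 4:
  f(1.389772) = 0.005534
  f'(1.389772) = 9.573941
  x_4 = 1.389772 - 0.005534/9.573941 = 1.389194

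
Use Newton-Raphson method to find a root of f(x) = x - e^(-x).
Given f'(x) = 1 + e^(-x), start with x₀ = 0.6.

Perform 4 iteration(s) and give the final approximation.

f(x) = x - e^(-x)
f'(x) = 1 + e^(-x)
x₀ = 0.6

Newton-Raphson formula: x_{n+1} = x_n - f(x_n)/f'(x_n)

Iteration 1:
  f(0.600000) = 0.051188
  f'(0.600000) = 1.548812
  x_1 = 0.600000 - 0.051188/1.548812 = 0.566950
Iteration 2:
  f(0.566950) = -0.000303
  f'(0.566950) = 1.567253
  x_2 = 0.566950 - (-0.000303)/1.567253 = 0.567143
Iteration 3:
  f(0.567143) = 0.000000
  f'(0.567143) = 1.567143
  x_3 = 0.567143 - 0.000000/1.567143 = 0.567143
Iteration 4:
  f(0.567143) = 0.000000
  f'(0.567143) = 1.567143
  x_4 = 0.567143 - 0.000000/1.567143 = 0.567143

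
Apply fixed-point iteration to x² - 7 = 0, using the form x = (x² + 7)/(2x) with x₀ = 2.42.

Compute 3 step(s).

Equation: x² - 7 = 0
Fixed-point form: x = (x² + 7)/(2x)
x₀ = 2.42

x_1 = g(2.420000) = 2.656281
x_2 = g(2.656281) = 2.645772
x_3 = g(2.645772) = 2.645751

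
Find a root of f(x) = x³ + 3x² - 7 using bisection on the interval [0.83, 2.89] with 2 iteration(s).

f(x) = x³ + 3x² - 7
Initial interval: [0.83, 2.89]

Iteration 1:
  c_1 = (0.830000 + 2.890000)/2 = 1.860000
  f(c_1) = f(1.860000) = 9.813656
  f(a) × f(c) < 0, new interval: [0.830000, 1.860000]
Iteration 2:
  c_2 = (0.830000 + 1.860000)/2 = 1.345000
  f(c_2) = f(1.345000) = 0.860214
  f(a) × f(c) < 0, new interval: [0.830000, 1.345000]

After 2 iteration(s), the approximation is c_2 = 1.345000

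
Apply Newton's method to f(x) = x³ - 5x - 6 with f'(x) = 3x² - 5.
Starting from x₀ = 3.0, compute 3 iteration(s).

f(x) = x³ - 5x - 6
f'(x) = 3x² - 5
x₀ = 3.0

Newton-Raphson formula: x_{n+1} = x_n - f(x_n)/f'(x_n)

Iteration 1:
  f(3.000000) = 6.000000
  f'(3.000000) = 22.000000
  x_1 = 3.000000 - 6.000000/22.000000 = 2.727273
Iteration 2:
  f(2.727273) = 0.649136
  f'(2.727273) = 17.314050
  x_2 = 2.727273 - 0.649136/17.314050 = 2.689781
Iteration 3:
  f(2.689781) = 0.011448
  f'(2.689781) = 16.704763
  x_3 = 2.689781 - 0.011448/16.704763 = 2.689096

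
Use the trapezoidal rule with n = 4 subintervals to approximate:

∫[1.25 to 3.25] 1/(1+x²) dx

f(x) = 1/(1+x²)
a = 1.25, b = 3.25, n = 4
h = (b - a)/n = 0.500000

Trapezoidal rule: (h/2)[f(x₀) + 2f(x₁) + 2f(x₂) + ... + f(xₙ)]

x_0 = 1.2500, f(x_0) = 0.390244, coefficient = 1
x_1 = 1.7500, f(x_1) = 0.246154, coefficient = 2
x_2 = 2.2500, f(x_2) = 0.164948, coefficient = 2
x_3 = 2.7500, f(x_3) = 0.116788, coefficient = 2
x_4 = 3.2500, f(x_4) = 0.086486, coefficient = 1

I ≈ (0.500000/2) × 1.532512 = 0.383128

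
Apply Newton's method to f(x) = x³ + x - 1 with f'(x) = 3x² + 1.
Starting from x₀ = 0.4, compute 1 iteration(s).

f(x) = x³ + x - 1
f'(x) = 3x² + 1
x₀ = 0.4

Newton-Raphson formula: x_{n+1} = x_n - f(x_n)/f'(x_n)

Iteration 1:
  f(0.400000) = -0.536000
  f'(0.400000) = 1.480000
  x_1 = 0.400000 - (-0.536000)/1.480000 = 0.762162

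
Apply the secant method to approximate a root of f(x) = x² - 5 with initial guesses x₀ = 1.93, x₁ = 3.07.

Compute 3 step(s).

f(x) = x² - 5
x₀ = 1.93, x₁ = 3.07

Secant formula: x_{n+1} = x_n - f(x_n)(x_n - x_{n-1})/(f(x_n) - f(x_{n-1}))

Iteration 1:
  f(1.930000) = -1.275100
  f(3.070000) = 4.424900
  x_2 = 3.070000 - 4.424900×(3.070000 - 1.930000)/(4.424900 - (-1.275100))
       = 2.185020
Iteration 2:
  f(3.070000) = 4.424900
  f(2.185020) = -0.225688
  x_3 = 2.185020 - (-0.225688)×(2.185020 - 3.070000)/(-0.225688 - 4.424900)
       = 2.227967
Iteration 3:
  f(2.185020) = -0.225688
  f(2.227967) = -0.036163
  x_4 = 2.227967 - (-0.036163)×(2.227967 - 2.185020)/(-0.036163 - (-0.225688))
       = 2.236162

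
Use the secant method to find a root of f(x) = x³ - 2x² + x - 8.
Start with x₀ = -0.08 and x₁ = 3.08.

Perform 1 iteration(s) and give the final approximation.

f(x) = x³ - 2x² + x - 8
x₀ = -0.08, x₁ = 3.08

Secant formula: x_{n+1} = x_n - f(x_n)(x_n - x_{n-1})/(f(x_n) - f(x_{n-1}))

Iteration 1:
  f(-0.080000) = -8.093312
  f(3.080000) = 5.325312
  x_2 = 3.080000 - 5.325312×(3.080000 - (-0.080000))/(5.325312 - (-8.093312))
       = 1.825923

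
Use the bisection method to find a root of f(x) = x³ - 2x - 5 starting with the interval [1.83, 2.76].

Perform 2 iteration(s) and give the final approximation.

f(x) = x³ - 2x - 5
Initial interval: [1.83, 2.76]

Iteration 1:
  c_1 = (1.830000 + 2.760000)/2 = 2.295000
  f(c_1) = f(2.295000) = 2.497822
  f(a) × f(c) < 0, new interval: [1.830000, 2.295000]
Iteration 2:
  c_2 = (1.830000 + 2.295000)/2 = 2.062500
  f(c_2) = f(2.062500) = -0.351318
  f(a) × f(c) ≥ 0, new interval: [2.062500, 2.295000]

After 2 iteration(s), the approximation is c_2 = 2.062500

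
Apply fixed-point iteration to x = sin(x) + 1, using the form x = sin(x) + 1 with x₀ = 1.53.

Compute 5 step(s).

Equation: x = sin(x) + 1
Fixed-point form: x = sin(x) + 1
x₀ = 1.53

x_1 = g(1.530000) = 1.999168
x_2 = g(1.999168) = 1.909643
x_3 = g(1.909643) = 1.943139
x_4 = g(1.943139) = 1.931478
x_5 = g(1.931478) = 1.935657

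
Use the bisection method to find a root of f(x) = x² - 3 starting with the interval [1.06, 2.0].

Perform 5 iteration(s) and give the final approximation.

f(x) = x² - 3
Initial interval: [1.06, 2.0]

Iteration 1:
  c_1 = (1.060000 + 2.000000)/2 = 1.530000
  f(c_1) = f(1.530000) = -0.659100
  f(a) × f(c) ≥ 0, new interval: [1.530000, 2.000000]
Iteration 2:
  c_2 = (1.530000 + 2.000000)/2 = 1.765000
  f(c_2) = f(1.765000) = 0.115225
  f(a) × f(c) < 0, new interval: [1.530000, 1.765000]
Iteration 3:
  c_3 = (1.530000 + 1.765000)/2 = 1.647500
  f(c_3) = f(1.647500) = -0.285744
  f(a) × f(c) ≥ 0, new interval: [1.647500, 1.765000]
Iteration 4:
  c_4 = (1.647500 + 1.765000)/2 = 1.706250
  f(c_4) = f(1.706250) = -0.088711
  f(a) × f(c) ≥ 0, new interval: [1.706250, 1.765000]
Iteration 5:
  c_5 = (1.706250 + 1.765000)/2 = 1.735625
  f(c_5) = f(1.735625) = 0.012394
  f(a) × f(c) < 0, new interval: [1.706250, 1.735625]

After 5 iteration(s), the approximation is c_5 = 1.735625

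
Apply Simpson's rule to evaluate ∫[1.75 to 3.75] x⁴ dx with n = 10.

f(x) = x⁴
a = 1.75, b = 3.75, n = 10
h = (b - a)/n = 0.200000

Simpson's rule: (h/3)[f(x₀) + 4f(x₁) + 2f(x₂) + ... + f(xₙ)]

x_0 = 1.7500, f(x_0) = 9.378906, coefficient = 1
x_1 = 1.9500, f(x_1) = 14.459006, coefficient = 4
x_2 = 2.1500, f(x_2) = 21.367506, coefficient = 2
x_3 = 2.3500, f(x_3) = 30.498006, coefficient = 4
x_4 = 2.5500, f(x_4) = 42.282506, coefficient = 2
x_5 = 2.7500, f(x_5) = 57.191406, coefficient = 4
x_6 = 2.9500, f(x_6) = 75.733506, coefficient = 2
x_7 = 3.1500, f(x_7) = 98.456006, coefficient = 4
x_8 = 3.3500, f(x_8) = 125.944506, coefficient = 2
x_9 = 3.5500, f(x_9) = 158.823006, coefficient = 4
x_10 = 3.7500, f(x_10) = 197.753906, coefficient = 1

I ≈ (0.200000/3) × 2175.498588 = 145.033239
Exact value: 145.032813
Error: 0.000427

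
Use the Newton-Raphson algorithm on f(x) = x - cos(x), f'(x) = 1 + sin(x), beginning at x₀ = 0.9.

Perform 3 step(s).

f(x) = x - cos(x)
f'(x) = 1 + sin(x)
x₀ = 0.9

Newton-Raphson formula: x_{n+1} = x_n - f(x_n)/f'(x_n)

Iteration 1:
  f(0.900000) = 0.278390
  f'(0.900000) = 1.783327
  x_1 = 0.900000 - 0.278390/1.783327 = 0.743893
Iteration 2:
  f(0.743893) = 0.008055
  f'(0.743893) = 1.677158
  x_2 = 0.743893 - 0.008055/1.677158 = 0.739090
Iteration 3:
  f(0.739090) = 0.000008
  f'(0.739090) = 1.673616
  x_3 = 0.739090 - 0.000008/1.673616 = 0.739085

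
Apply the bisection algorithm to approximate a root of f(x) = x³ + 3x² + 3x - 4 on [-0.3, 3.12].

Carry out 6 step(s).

f(x) = x³ + 3x² + 3x - 4
Initial interval: [-0.3, 3.12]

Iteration 1:
  c_1 = (-0.300000 + 3.120000)/2 = 1.410000
  f(c_1) = f(1.410000) = 8.997521
  f(a) × f(c) < 0, new interval: [-0.300000, 1.410000]
Iteration 2:
  c_2 = (-0.300000 + 1.410000)/2 = 0.555000
  f(c_2) = f(0.555000) = -1.239971
  f(a) × f(c) ≥ 0, new interval: [0.555000, 1.410000]
Iteration 3:
  c_3 = (0.555000 + 1.410000)/2 = 0.982500
  f(c_3) = f(0.982500) = 2.791832
  f(a) × f(c) < 0, new interval: [0.555000, 0.982500]
Iteration 4:
  c_4 = (0.555000 + 0.982500)/2 = 0.768750
  f(c_4) = f(0.768750) = 0.533493
  f(a) × f(c) < 0, new interval: [0.555000, 0.768750]
Iteration 5:
  c_5 = (0.555000 + 0.768750)/2 = 0.661875
  f(c_5) = f(0.661875) = -0.410186
  f(a) × f(c) ≥ 0, new interval: [0.661875, 0.768750]
Iteration 6:
  c_6 = (0.661875 + 0.768750)/2 = 0.715313
  f(c_6) = f(0.715313) = 0.046959
  f(a) × f(c) < 0, new interval: [0.661875, 0.715313]

After 6 iteration(s), the approximation is c_6 = 0.715313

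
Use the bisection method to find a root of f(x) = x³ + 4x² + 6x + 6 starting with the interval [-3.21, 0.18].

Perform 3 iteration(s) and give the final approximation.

f(x) = x³ + 4x² + 6x + 6
Initial interval: [-3.21, 0.18]

Iteration 1:
  c_1 = (-3.210000 + 0.180000)/2 = -1.515000
  f(c_1) = f(-1.515000) = 2.613634
  f(a) × f(c) < 0, new interval: [-3.210000, -1.515000]
Iteration 2:
  c_2 = (-3.210000 + (-1.515000))/2 = -2.362500
  f(c_2) = f(-2.362500) = 0.964553
  f(a) × f(c) < 0, new interval: [-3.210000, -2.362500]
Iteration 3:
  c_3 = (-3.210000 + (-2.362500))/2 = -2.786250
  f(c_3) = f(-2.786250) = -1.294929
  f(a) × f(c) ≥ 0, new interval: [-2.786250, -2.362500]

After 3 iteration(s), the approximation is c_3 = -2.786250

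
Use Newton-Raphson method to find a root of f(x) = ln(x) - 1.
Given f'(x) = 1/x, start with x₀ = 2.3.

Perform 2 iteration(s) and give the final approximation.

f(x) = ln(x) - 1
f'(x) = 1/x
x₀ = 2.3

Newton-Raphson formula: x_{n+1} = x_n - f(x_n)/f'(x_n)

Iteration 1:
  f(2.300000) = -0.167091
  f'(2.300000) = 0.434783
  x_1 = 2.300000 - (-0.167091)/0.434783 = 2.684309
Iteration 2:
  f(2.684309) = -0.012577
  f'(2.684309) = 0.372535
  x_2 = 2.684309 - (-0.012577)/0.372535 = 2.718069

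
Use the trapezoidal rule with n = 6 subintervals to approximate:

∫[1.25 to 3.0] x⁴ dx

f(x) = x⁴
a = 1.25, b = 3.0, n = 6
h = (b - a)/n = 0.291667

Trapezoidal rule: (h/2)[f(x₀) + 2f(x₁) + 2f(x₂) + ... + f(xₙ)]

x_0 = 1.2500, f(x_0) = 2.441406, coefficient = 1
x_1 = 1.5417, f(x_1) = 5.648875, coefficient = 2
x_2 = 1.8333, f(x_2) = 11.297068, coefficient = 2
x_3 = 2.1250, f(x_3) = 20.390869, coefficient = 2
x_4 = 2.4167, f(x_4) = 34.108845, coefficient = 2
x_5 = 2.7083, f(x_5) = 53.803244, coefficient = 2
x_6 = 3.0000, f(x_6) = 81.000000, coefficient = 1

I ≈ (0.291667/2) × 333.939206 = 48.699468
Exact value: 47.989648
Error: 0.709819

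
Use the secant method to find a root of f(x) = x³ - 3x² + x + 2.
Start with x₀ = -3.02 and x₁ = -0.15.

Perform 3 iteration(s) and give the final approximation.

f(x) = x³ - 3x² + x + 2
x₀ = -3.02, x₁ = -0.15

Secant formula: x_{n+1} = x_n - f(x_n)(x_n - x_{n-1})/(f(x_n) - f(x_{n-1}))

Iteration 1:
  f(-3.020000) = -55.924808
  f(-0.150000) = 1.779125
  x_2 = -0.150000 - 1.779125×(-0.150000 - (-3.020000))/(1.779125 - (-55.924808))
       = -0.238488
Iteration 2:
  f(-0.150000) = 1.779125
  f(-0.238488) = 1.577319
  x_3 = -0.238488 - 1.577319×(-0.238488 - (-0.150000))/(1.577319 - 1.779125)
       = -0.930108
Iteration 3:
  f(-0.238488) = 1.577319
  f(-0.930108) = -2.330051
  x_4 = -0.930108 - (-2.330051)×(-0.930108 - (-0.238488))/(-2.330051 - 1.577319)
       = -0.517680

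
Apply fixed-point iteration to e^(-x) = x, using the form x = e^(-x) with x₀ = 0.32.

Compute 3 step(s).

Equation: e^(-x) = x
Fixed-point form: x = e^(-x)
x₀ = 0.32

x_1 = g(0.320000) = 0.726149
x_2 = g(0.726149) = 0.483768
x_3 = g(0.483768) = 0.616456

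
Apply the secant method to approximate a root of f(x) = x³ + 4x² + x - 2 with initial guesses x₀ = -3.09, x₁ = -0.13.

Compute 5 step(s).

f(x) = x³ + 4x² + x - 2
x₀ = -3.09, x₁ = -0.13

Secant formula: x_{n+1} = x_n - f(x_n)(x_n - x_{n-1})/(f(x_n) - f(x_{n-1}))

Iteration 1:
  f(-3.090000) = 3.598771
  f(-0.130000) = -2.064597
  x_2 = -0.130000 - (-2.064597)×(-0.130000 - (-3.090000))/(-2.064597 - 3.598771)
       = -1.209076
Iteration 2:
  f(-0.130000) = -2.064597
  f(-1.209076) = 0.870879
  x_3 = -1.209076 - 0.870879×(-1.209076 - (-0.130000))/(0.870879 - (-2.064597))
       = -0.888943
Iteration 3:
  f(-1.209076) = 0.870879
  f(-0.888943) = -0.430526
  x_4 = -0.888943 - (-0.430526)×(-0.888943 - (-1.209076))/(-0.430526 - 0.870879)
       = -0.994848
Iteration 4:
  f(-0.888943) = -0.430526
  f(-0.994848) = -0.020581
  x_5 = -0.994848 - (-0.020581)×(-0.994848 - (-0.888943))/(-0.020581 - (-0.430526))
       = -1.000165
Iteration 5:
  f(-0.994848) = -0.020581
  f(-1.000165) = 0.000660
  x_6 = -1.000165 - 0.000660×(-1.000165 - (-0.994848))/(0.000660 - (-0.020581))
       = -1.000000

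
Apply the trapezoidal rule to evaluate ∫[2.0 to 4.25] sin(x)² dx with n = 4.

f(x) = sin(x)²
a = 2.0, b = 4.25, n = 4
h = (b - a)/n = 0.562500

Trapezoidal rule: (h/2)[f(x₀) + 2f(x₁) + 2f(x₂) + ... + f(xₙ)]

x_0 = 2.0000, f(x_0) = 0.826822, coefficient = 1
x_1 = 2.5625, f(x_1) = 0.299499, coefficient = 2
x_2 = 3.1250, f(x_2) = 0.000275, coefficient = 2
x_3 = 3.6875, f(x_3) = 0.269562, coefficient = 2
x_4 = 4.2500, f(x_4) = 0.801006, coefficient = 1

I ≈ (0.562500/2) × 2.766500 = 0.778078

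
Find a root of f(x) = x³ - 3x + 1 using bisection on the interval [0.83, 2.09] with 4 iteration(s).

f(x) = x³ - 3x + 1
Initial interval: [0.83, 2.09]

Iteration 1:
  c_1 = (0.830000 + 2.090000)/2 = 1.460000
  f(c_1) = f(1.460000) = -0.267864
  f(a) × f(c) ≥ 0, new interval: [1.460000, 2.090000]
Iteration 2:
  c_2 = (1.460000 + 2.090000)/2 = 1.775000
  f(c_2) = f(1.775000) = 1.267359
  f(a) × f(c) < 0, new interval: [1.460000, 1.775000]
Iteration 3:
  c_3 = (1.460000 + 1.775000)/2 = 1.617500
  f(c_3) = f(1.617500) = 0.379375
  f(a) × f(c) < 0, new interval: [1.460000, 1.617500]
Iteration 4:
  c_4 = (1.460000 + 1.617500)/2 = 1.538750
  f(c_4) = f(1.538750) = 0.027128
  f(a) × f(c) < 0, new interval: [1.460000, 1.538750]

After 4 iteration(s), the approximation is c_4 = 1.538750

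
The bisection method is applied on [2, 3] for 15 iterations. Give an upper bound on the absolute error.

Bisection error bound: |error| ≤ (b-a)/2^n
|error| ≤ (3 - 2)/2^15 = 1/2^15
|error| ≤ 0.0000305176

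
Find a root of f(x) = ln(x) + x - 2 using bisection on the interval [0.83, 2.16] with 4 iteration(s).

f(x) = ln(x) + x - 2
Initial interval: [0.83, 2.16]

Iteration 1:
  c_1 = (0.830000 + 2.160000)/2 = 1.495000
  f(c_1) = f(1.495000) = -0.102874
  f(a) × f(c) ≥ 0, new interval: [1.495000, 2.160000]
Iteration 2:
  c_2 = (1.495000 + 2.160000)/2 = 1.827500
  f(c_2) = f(1.827500) = 0.430449
  f(a) × f(c) < 0, new interval: [1.495000, 1.827500]
Iteration 3:
  c_3 = (1.495000 + 1.827500)/2 = 1.661250
  f(c_3) = f(1.661250) = 0.168820
  f(a) × f(c) < 0, new interval: [1.495000, 1.661250]
Iteration 4:
  c_4 = (1.495000 + 1.661250)/2 = 1.578125
  f(c_4) = f(1.578125) = 0.034362
  f(a) × f(c) < 0, new interval: [1.495000, 1.578125]

After 4 iteration(s), the approximation is c_4 = 1.578125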